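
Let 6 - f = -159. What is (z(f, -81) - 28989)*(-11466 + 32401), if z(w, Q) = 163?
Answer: -603472310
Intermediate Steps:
f = 165 (f = 6 - 1*(-159) = 6 + 159 = 165)
(z(f, -81) - 28989)*(-11466 + 32401) = (163 - 28989)*(-11466 + 32401) = -28826*20935 = -603472310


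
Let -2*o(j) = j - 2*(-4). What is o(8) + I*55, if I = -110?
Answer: -6058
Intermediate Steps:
o(j) = -4 - j/2 (o(j) = -(j - 2*(-4))/2 = -(j - 1*(-8))/2 = -(j + 8)/2 = -(8 + j)/2 = -4 - j/2)
o(8) + I*55 = (-4 - ½*8) - 110*55 = (-4 - 4) - 6050 = -8 - 6050 = -6058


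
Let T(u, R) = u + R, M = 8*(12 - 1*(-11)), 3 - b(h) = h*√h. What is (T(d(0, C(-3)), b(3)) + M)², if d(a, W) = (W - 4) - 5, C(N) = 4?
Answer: 33151 - 1092*√3 ≈ 31260.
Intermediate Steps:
d(a, W) = -9 + W (d(a, W) = (-4 + W) - 5 = -9 + W)
b(h) = 3 - h^(3/2) (b(h) = 3 - h*√h = 3 - h^(3/2))
M = 184 (M = 8*(12 + 11) = 8*23 = 184)
T(u, R) = R + u
(T(d(0, C(-3)), b(3)) + M)² = (((3 - 3^(3/2)) + (-9 + 4)) + 184)² = (((3 - 3*√3) - 5) + 184)² = ((-2 - 3*√3) + 184)² = (182 - 3*√3)²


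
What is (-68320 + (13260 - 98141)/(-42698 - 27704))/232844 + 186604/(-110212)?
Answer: -897258929768215/451667602634264 ≈ -1.9865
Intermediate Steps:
(-68320 + (13260 - 98141)/(-42698 - 27704))/232844 + 186604/(-110212) = (-68320 - 84881/(-70402))*(1/232844) + 186604*(-1/110212) = (-68320 - 84881*(-1/70402))*(1/232844) - 46651/27553 = (-68320 + 84881/70402)*(1/232844) - 46651/27553 = -4809779759/70402*1/232844 - 46651/27553 = -4809779759/16392683288 - 46651/27553 = -897258929768215/451667602634264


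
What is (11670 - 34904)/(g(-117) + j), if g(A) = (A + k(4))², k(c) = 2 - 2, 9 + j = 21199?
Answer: -23234/34879 ≈ -0.66613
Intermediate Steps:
j = 21190 (j = -9 + 21199 = 21190)
k(c) = 0
g(A) = A² (g(A) = (A + 0)² = A²)
(11670 - 34904)/(g(-117) + j) = (11670 - 34904)/((-117)² + 21190) = -23234/(13689 + 21190) = -23234/34879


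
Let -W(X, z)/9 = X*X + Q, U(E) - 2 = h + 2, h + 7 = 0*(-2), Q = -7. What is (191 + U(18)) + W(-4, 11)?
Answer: 107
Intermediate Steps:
h = -7 (h = -7 + 0*(-2) = -7 + 0 = -7)
U(E) = -3 (U(E) = 2 + (-7 + 2) = 2 - 5 = -3)
W(X, z) = 63 - 9*X² (W(X, z) = -9*(X*X - 7) = -9*(X² - 7) = -9*(-7 + X²) = 63 - 9*X²)
(191 + U(18)) + W(-4, 11) = (191 - 3) + (63 - 9*(-4)²) = 188 + (63 - 9*16) = 188 + (63 - 144) = 188 - 81 = 107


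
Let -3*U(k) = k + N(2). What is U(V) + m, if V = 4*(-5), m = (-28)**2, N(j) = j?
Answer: 790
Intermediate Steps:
m = 784
V = -20
U(k) = -2/3 - k/3 (U(k) = -(k + 2)/3 = -(2 + k)/3 = -2/3 - k/3)
U(V) + m = (-2/3 - 1/3*(-20)) + 784 = (-2/3 + 20/3) + 784 = 6 + 784 = 790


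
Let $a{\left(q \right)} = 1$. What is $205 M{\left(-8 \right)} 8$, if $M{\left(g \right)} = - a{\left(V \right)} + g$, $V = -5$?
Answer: $-14760$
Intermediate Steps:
$M{\left(g \right)} = -1 + g$ ($M{\left(g \right)} = \left(-1\right) 1 + g = -1 + g$)
$205 M{\left(-8 \right)} 8 = 205 \left(-1 - 8\right) 8 = 205 \left(-9\right) 8 = \left(-1845\right) 8 = -14760$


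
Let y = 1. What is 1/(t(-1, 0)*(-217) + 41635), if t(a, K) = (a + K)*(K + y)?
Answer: 1/41852 ≈ 2.3894e-5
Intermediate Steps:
t(a, K) = (1 + K)*(K + a) (t(a, K) = (a + K)*(K + 1) = (K + a)*(1 + K) = (1 + K)*(K + a))
1/(t(-1, 0)*(-217) + 41635) = 1/((0 - 1 + 0**2 + 0*(-1))*(-217) + 41635) = 1/((0 - 1 + 0 + 0)*(-217) + 41635) = 1/(-1*(-217) + 41635) = 1/(217 + 41635) = 1/41852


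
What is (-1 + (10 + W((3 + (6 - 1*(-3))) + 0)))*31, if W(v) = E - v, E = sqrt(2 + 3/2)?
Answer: -93 + 31*sqrt(14)/2 ≈ -35.004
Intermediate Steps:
E = sqrt(14)/2 (E = sqrt(2 + 3*(1/2)) = sqrt(2 + 3/2) = sqrt(7/2) = sqrt(14)/2 ≈ 1.8708)
W(v) = sqrt(14)/2 - v
(-1 + (10 + W((3 + (6 - 1*(-3))) + 0)))*31 = (-1 + (10 + (sqrt(14)/2 - ((3 + (6 - 1*(-3))) + 0))))*31 = (-1 + (10 + (sqrt(14)/2 - ((3 + (6 + 3)) + 0))))*31 = (-1 + (10 + (sqrt(14)/2 - ((3 + 9) + 0))))*31 = (-1 + (10 + (sqrt(14)/2 - (12 + 0))))*31 = (-1 + (10 + (sqrt(14)/2 - 1*12)))*31 = (-1 + (10 + (sqrt(14)/2 - 12)))*31 = (-1 + (10 + (-12 + sqrt(14)/2)))*31 = (-1 + (-2 + sqrt(14)/2))*31 = (-3 + sqrt(14)/2)*31 = -93 + 31*sqrt(14)/2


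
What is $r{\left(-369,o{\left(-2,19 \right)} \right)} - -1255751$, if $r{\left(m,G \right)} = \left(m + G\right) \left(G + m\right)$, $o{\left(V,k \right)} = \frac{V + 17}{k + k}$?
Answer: $\frac{2009500493}{1444} \approx 1.3916 \cdot 10^{6}$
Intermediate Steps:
$o{\left(V,k \right)} = \frac{17 + V}{2 k}$
$r{\left(m,G \right)} = \left(G + m\right)^{2}$ ($r{\left(m,G \right)} = \left(G + m\right) \left(G + m\right) = \left(G + m\right)^{2}$)
$r{\left(-369,o{\left(-2,19 \right)} \right)} - -1255751 = \left(\frac{17 - 2}{2 \cdot 19} - 369\right)^{2} - -1255751 = \left(\frac{1}{2} \cdot \frac{1}{19} \cdot 15 - 369\right)^{2} + 1255751 = \left(\frac{15}{38} - 369\right)^{2} + 1255751 = \left(- \frac{14007}{38}\right)^{2} + 1255751 = \frac{196196049}{1444} + 1255751 = \frac{2009500493}{1444}$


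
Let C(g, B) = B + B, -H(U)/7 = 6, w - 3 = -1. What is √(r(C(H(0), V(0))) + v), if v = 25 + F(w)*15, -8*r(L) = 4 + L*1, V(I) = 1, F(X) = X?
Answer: √217/2 ≈ 7.3655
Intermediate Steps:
w = 2 (w = 3 - 1 = 2)
H(U) = -42 (H(U) = -7*6 = -42)
C(g, B) = 2*B
r(L) = -½ - L/8 (r(L) = -(4 + L*1)/8 = -(4 + L)/8 = -½ - L/8)
v = 55 (v = 25 + 2*15 = 25 + 30 = 55)
√(r(C(H(0), V(0))) + v) = √((-½ - 1/4) + 55) = √((-½ - ⅛*2) + 55) = √((-½ - ¼) + 55) = √(-¾ + 55) = √(217/4) = √217/2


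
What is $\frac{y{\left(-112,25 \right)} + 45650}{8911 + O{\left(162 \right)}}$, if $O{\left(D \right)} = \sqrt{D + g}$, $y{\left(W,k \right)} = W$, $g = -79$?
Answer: $\frac{202894559}{39702919} - \frac{22769 \sqrt{83}}{39702919} \approx 5.1051$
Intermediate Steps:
$O{\left(D \right)} = \sqrt{-79 + D}$ ($O{\left(D \right)} = \sqrt{D - 79} = \sqrt{-79 + D}$)
$\frac{y{\left(-112,25 \right)} + 45650}{8911 + O{\left(162 \right)}} = \frac{-112 + 45650}{8911 + \sqrt{-79 + 162}} = \frac{45538}{8911 + \sqrt{83}}$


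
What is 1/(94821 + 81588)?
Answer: 1/176409 ≈ 5.6686e-6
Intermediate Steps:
1/(94821 + 81588) = 1/176409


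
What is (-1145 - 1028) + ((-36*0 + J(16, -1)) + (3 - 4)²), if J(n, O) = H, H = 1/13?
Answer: -28235/13 ≈ -2171.9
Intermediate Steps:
H = 1/13 ≈ 0.076923
J(n, O) = 1/13
(-1145 - 1028) + ((-36*0 + J(16, -1)) + (3 - 4)²) = (-1145 - 1028) + ((-36*0 + 1/13) + (3 - 4)²) = -2173 + ((0 + 1/13) + (-1)²) = -2173 + (1/13 + 1) = -2173 + 14/13 = -28235/13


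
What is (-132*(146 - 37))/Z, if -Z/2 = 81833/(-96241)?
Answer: -692357754/81833 ≈ -8460.6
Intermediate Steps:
Z = 163666/96241 (Z = -163666/(-96241) = -163666*(-1)/96241 = -2*(-81833/96241) = 163666/96241 ≈ 1.7006)
(-132*(146 - 37))/Z = (-132*(146 - 37))/(163666/96241) = -132*109*(96241/163666) = -14388*96241/163666 = -692357754/81833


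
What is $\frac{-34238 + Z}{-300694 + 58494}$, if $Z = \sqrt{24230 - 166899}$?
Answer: $\frac{17119}{121100} - \frac{i \sqrt{142669}}{242200} \approx 0.14136 - 0.0015595 i$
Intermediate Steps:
$Z = i \sqrt{142669}$ ($Z = \sqrt{-142669} = i \sqrt{142669} \approx 377.72 i$)
$\frac{-34238 + Z}{-300694 + 58494} = \frac{-34238 + i \sqrt{142669}}{-300694 + 58494} = \frac{-34238 + i \sqrt{142669}}{-242200} = \left(-34238 + i \sqrt{142669}\right) \left(- \frac{1}{242200}\right) = \frac{17119}{121100} - \frac{i \sqrt{142669}}{242200}$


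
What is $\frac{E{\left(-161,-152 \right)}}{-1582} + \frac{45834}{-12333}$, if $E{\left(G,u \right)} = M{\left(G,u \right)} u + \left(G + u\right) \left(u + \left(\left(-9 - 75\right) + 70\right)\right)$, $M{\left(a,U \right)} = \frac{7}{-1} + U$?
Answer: $- \frac{168561891}{3251801} \approx -51.836$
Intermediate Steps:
$M{\left(a,U \right)} = -7 + U$ ($M{\left(a,U \right)} = 7 \left(-1\right) + U = -7 + U$)
$E{\left(G,u \right)} = u \left(-7 + u\right) + \left(-14 + u\right) \left(G + u\right)$ ($E{\left(G,u \right)} = \left(-7 + u\right) u + \left(G + u\right) \left(u + \left(\left(-9 - 75\right) + 70\right)\right) = u \left(-7 + u\right) + \left(G + u\right) \left(u + \left(-84 + 70\right)\right) = u \left(-7 + u\right) + \left(G + u\right) \left(u - 14\right) = u \left(-7 + u\right) + \left(G + u\right) \left(-14 + u\right) = u \left(-7 + u\right) + \left(-14 + u\right) \left(G + u\right)$)
$\frac{E{\left(-161,-152 \right)}}{-1582} + \frac{45834}{-12333} = \frac{\left(-21\right) \left(-152\right) - -2254 + 2 \left(-152\right)^{2} - -24472}{-1582} + \frac{45834}{-12333} = \left(3192 + 2254 + 2 \cdot 23104 + 24472\right) \left(- \frac{1}{1582}\right) + 45834 \left(- \frac{1}{12333}\right) = \left(3192 + 2254 + 46208 + 24472\right) \left(- \frac{1}{1582}\right) - \frac{15278}{4111} = 76126 \left(- \frac{1}{1582}\right) - \frac{15278}{4111} = - \frac{38063}{791} - \frac{15278}{4111} = - \frac{168561891}{3251801}$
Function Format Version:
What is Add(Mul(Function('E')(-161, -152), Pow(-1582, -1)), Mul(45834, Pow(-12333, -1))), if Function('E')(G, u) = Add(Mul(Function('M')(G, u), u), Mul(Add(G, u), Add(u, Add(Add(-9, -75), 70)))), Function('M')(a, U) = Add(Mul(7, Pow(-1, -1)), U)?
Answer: Rational(-168561891, 3251801) ≈ -51.836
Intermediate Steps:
Function('M')(a, U) = Add(-7, U) (Function('M')(a, U) = Add(Mul(7, -1), U) = Add(-7, U))
Function('E')(G, u) = Add(Mul(u, Add(-7, u)), Mul(Add(-14, u), Add(G, u))) (Function('E')(G, u) = Add(Mul(Add(-7, u), u), Mul(Add(G, u), Add(u, Add(Add(-9, -75), 70)))) = Add(Mul(u, Add(-7, u)), Mul(Add(G, u), Add(u, Add(-84, 70)))) = Add(Mul(u, Add(-7, u)), Mul(Add(G, u), Add(u, -14))) = Add(Mul(u, Add(-7, u)), Mul(Add(G, u), Add(-14, u))) = Add(Mul(u, Add(-7, u)), Mul(Add(-14, u), Add(G, u))))
Add(Mul(Function('E')(-161, -152), Pow(-1582, -1)), Mul(45834, Pow(-12333, -1))) = Add(Mul(Add(Mul(-21, -152), Mul(-14, -161), Mul(2, Pow(-152, 2)), Mul(-161, -152)), Pow(-1582, -1)), Mul(45834, Pow(-12333, -1))) = Add(Mul(Add(3192, 2254, Mul(2, 23104), 24472), Rational(-1, 1582)), Mul(45834, Rational(-1, 12333))) = Add(Mul(Add(3192, 2254, 46208, 24472), Rational(-1, 1582)), Rational(-15278, 4111)) = Add(Mul(76126, Rational(-1, 1582)), Rational(-15278, 4111)) = Add(Rational(-38063, 791), Rational(-15278, 4111)) = Rational(-168561891, 3251801)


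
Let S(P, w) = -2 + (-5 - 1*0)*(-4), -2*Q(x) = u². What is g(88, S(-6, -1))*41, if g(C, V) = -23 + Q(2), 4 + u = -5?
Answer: -5207/2 ≈ -2603.5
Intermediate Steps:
u = -9 (u = -4 - 5 = -9)
Q(x) = -81/2 (Q(x) = -½*(-9)² = -½*81 = -81/2)
S(P, w) = 18 (S(P, w) = -2 + (-5 + 0)*(-4) = -2 - 5*(-4) = -2 + 20 = 18)
g(C, V) = -127/2 (g(C, V) = -23 - 81/2 = -127/2)
g(88, S(-6, -1))*41 = -127/2*41 = -5207/2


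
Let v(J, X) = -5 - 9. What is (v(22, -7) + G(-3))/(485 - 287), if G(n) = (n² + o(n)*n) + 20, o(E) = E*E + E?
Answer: -1/66 ≈ -0.015152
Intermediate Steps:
v(J, X) = -14
o(E) = E + E² (o(E) = E² + E = E + E²)
G(n) = 20 + n² + n²*(1 + n) (G(n) = (n² + (n*(1 + n))*n) + 20 = (n² + n²*(1 + n)) + 20 = 20 + n² + n²*(1 + n))
(v(22, -7) + G(-3))/(485 - 287) = (-14 + (20 + (-3)³ + 2*(-3)²))/(485 - 287) = (-14 + (20 - 27 + 2*9))/198 = (-14 + (20 - 27 + 18))*(1/198) = (-14 + 11)*(1/198) = -3*1/198 = -1/66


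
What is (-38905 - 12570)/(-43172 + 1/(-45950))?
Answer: 2365276250/1983753401 ≈ 1.1923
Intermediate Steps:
(-38905 - 12570)/(-43172 + 1/(-45950)) = -51475/(-43172 - 1/45950) = -51475/(-1983753401/45950) = -51475*(-45950/1983753401) = 2365276250/1983753401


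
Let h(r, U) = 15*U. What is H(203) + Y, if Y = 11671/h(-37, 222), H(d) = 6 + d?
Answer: 707641/3330 ≈ 212.50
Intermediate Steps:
Y = 11671/3330 (Y = 11671/((15*222)) = 11671/3330 ≈ 3.5048)
H(203) + Y = (6 + 203) + 11671/3330 = 209 + 11671/3330 = 707641/3330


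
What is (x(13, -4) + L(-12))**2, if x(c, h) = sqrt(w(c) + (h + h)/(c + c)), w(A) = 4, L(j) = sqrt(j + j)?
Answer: -264/13 + 48*I*sqrt(26)/13 ≈ -20.308 + 18.827*I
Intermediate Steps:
L(j) = sqrt(2)*sqrt(j) (L(j) = sqrt(2*j) = sqrt(2)*sqrt(j))
x(c, h) = sqrt(4 + h/c) (x(c, h) = sqrt(4 + (h + h)/(c + c)) = sqrt(4 + (2*h)/((2*c))) = sqrt(4 + (2*h)*(1/(2*c))) = sqrt(4 + h/c))
(x(13, -4) + L(-12))**2 = (sqrt(4 - 4/13) + sqrt(2)*sqrt(-12))**2 = (sqrt(4 - 4*1/13) + sqrt(2)*(2*I*sqrt(3)))**2 = (sqrt(4 - 4/13) + 2*I*sqrt(6))**2 = (sqrt(48/13) + 2*I*sqrt(6))**2 = (4*sqrt(39)/13 + 2*I*sqrt(6))**2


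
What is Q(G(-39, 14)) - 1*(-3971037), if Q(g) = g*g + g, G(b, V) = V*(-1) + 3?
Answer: 3971147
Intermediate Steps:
G(b, V) = 3 - V (G(b, V) = -V + 3 = 3 - V)
Q(g) = g + g² (Q(g) = g² + g = g + g²)
Q(G(-39, 14)) - 1*(-3971037) = (3 - 1*14)*(1 + (3 - 1*14)) - 1*(-3971037) = (3 - 14)*(1 + (3 - 14)) + 3971037 = -11*(1 - 11) + 3971037 = -11*(-10) + 3971037 = 110 + 3971037 = 3971147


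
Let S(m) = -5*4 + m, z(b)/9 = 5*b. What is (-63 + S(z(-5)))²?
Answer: 94864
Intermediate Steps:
z(b) = 45*b (z(b) = 9*(5*b) = 45*b)
S(m) = -20 + m
(-63 + S(z(-5)))² = (-63 + (-20 + 45*(-5)))² = (-63 + (-20 - 225))² = (-63 - 245)² = (-308)² = 94864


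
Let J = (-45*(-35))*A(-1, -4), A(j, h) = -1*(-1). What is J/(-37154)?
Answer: -1575/37154 ≈ -0.042391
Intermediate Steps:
A(j, h) = 1
J = 1575 (J = -45*(-35)*1 = 1575*1 = 1575)
J/(-37154) = 1575/(-37154) = 1575*(-1/37154) = -1575/37154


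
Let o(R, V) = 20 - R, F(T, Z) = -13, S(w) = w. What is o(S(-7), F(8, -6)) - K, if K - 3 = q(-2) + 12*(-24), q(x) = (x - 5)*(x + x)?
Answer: 284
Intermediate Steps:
q(x) = 2*x*(-5 + x) (q(x) = (-5 + x)*(2*x) = 2*x*(-5 + x))
K = -257 (K = 3 + (2*(-2)*(-5 - 2) + 12*(-24)) = 3 + (2*(-2)*(-7) - 288) = 3 + (28 - 288) = 3 - 260 = -257)
o(S(-7), F(8, -6)) - K = (20 - 1*(-7)) - 1*(-257) = (20 + 7) + 257 = 27 + 257 = 284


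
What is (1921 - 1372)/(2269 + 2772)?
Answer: 549/5041 ≈ 0.10891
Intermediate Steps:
(1921 - 1372)/(2269 + 2772) = 549/5041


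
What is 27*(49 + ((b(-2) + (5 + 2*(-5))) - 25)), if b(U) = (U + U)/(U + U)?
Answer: 540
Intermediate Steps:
b(U) = 1 (b(U) = (2*U)/((2*U)) = (2*U)*(1/(2*U)) = 1)
27*(49 + ((b(-2) + (5 + 2*(-5))) - 25)) = 27*(49 + ((1 + (5 + 2*(-5))) - 25)) = 27*(49 + ((1 + (5 - 10)) - 25)) = 27*(49 + ((1 - 5) - 25)) = 27*(49 + (-4 - 25)) = 27*(49 - 29) = 27*20 = 540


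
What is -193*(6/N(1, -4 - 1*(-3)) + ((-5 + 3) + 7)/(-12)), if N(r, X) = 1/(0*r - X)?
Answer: -12931/12 ≈ -1077.6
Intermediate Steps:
N(r, X) = -1/X (N(r, X) = 1/(0 - X) = 1/(-X) = -1/X)
-193*(6/N(1, -4 - 1*(-3)) + ((-5 + 3) + 7)/(-12)) = -193*(6/((-1/(-4 - 1*(-3)))) + ((-5 + 3) + 7)/(-12)) = -193*(6/((-1/(-4 + 3))) + (-2 + 7)*(-1/12)) = -193*(6/((-1/(-1))) + 5*(-1/12)) = -193*(6/((-1*(-1))) - 5/12) = -193*(6/1 - 5/12) = -193*(6*1 - 5/12) = -193*(6 - 5/12) = -193*67/12 = -12931/12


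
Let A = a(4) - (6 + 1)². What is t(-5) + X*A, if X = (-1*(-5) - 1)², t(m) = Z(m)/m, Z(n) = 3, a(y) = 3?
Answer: -3683/5 ≈ -736.60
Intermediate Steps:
A = -46 (A = 3 - (6 + 1)² = 3 - 1*7² = 3 - 1*49 = 3 - 49 = -46)
t(m) = 3/m
X = 16 (X = (5 - 1)² = 4² = 16)
t(-5) + X*A = 3/(-5) + 16*(-46) = 3*(-⅕) - 736 = -⅗ - 736 = -3683/5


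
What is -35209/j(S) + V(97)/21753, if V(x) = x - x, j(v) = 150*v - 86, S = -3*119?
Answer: 35209/53636 ≈ 0.65644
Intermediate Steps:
S = -357
j(v) = -86 + 150*v
V(x) = 0
-35209/j(S) + V(97)/21753 = -35209/(-86 + 150*(-357)) + 0/21753 = -35209/(-86 - 53550) + 0*(1/21753) = -35209/(-53636) + 0 = -35209*(-1/53636) + 0 = 35209/53636 + 0 = 35209/53636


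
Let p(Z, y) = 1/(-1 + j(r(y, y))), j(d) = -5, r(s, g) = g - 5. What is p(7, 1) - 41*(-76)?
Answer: 18695/6 ≈ 3115.8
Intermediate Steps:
r(s, g) = -5 + g
p(Z, y) = -1/6 (p(Z, y) = 1/(-1 - 5) = 1/(-6) = -1/6)
p(7, 1) - 41*(-76) = -1/6 - 41*(-76) = -1/6 + 3116 = 18695/6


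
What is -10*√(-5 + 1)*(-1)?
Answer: 20*I ≈ 20.0*I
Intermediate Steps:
-10*√(-5 + 1)*(-1) = -20*I*(-1) = 20*I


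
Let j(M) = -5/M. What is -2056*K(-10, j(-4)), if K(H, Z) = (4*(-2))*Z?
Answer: 20560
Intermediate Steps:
K(H, Z) = -8*Z
-2056*K(-10, j(-4)) = -(-16448)*(-5/(-4)) = -(-16448)*(-5*(-1/4)) = -(-16448)*5/4 = -2056*(-10) = 20560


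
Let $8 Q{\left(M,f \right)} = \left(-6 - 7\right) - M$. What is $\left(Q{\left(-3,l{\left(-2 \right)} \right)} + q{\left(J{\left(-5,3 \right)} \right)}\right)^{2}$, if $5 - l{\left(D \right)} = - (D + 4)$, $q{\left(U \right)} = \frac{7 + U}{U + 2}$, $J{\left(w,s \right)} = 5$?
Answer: $\frac{169}{784} \approx 0.21556$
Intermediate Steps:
$q{\left(U \right)} = \frac{7 + U}{2 + U}$
$l{\left(D \right)} = 9 + D$ ($l{\left(D \right)} = 5 - - (D + 4) = 5 - - (4 + D) = 5 - \left(-4 - D\right) = 5 + \left(4 + D\right) = 9 + D$)
$Q{\left(M,f \right)} = - \frac{13}{8} - \frac{M}{8}$ ($Q{\left(M,f \right)} = \frac{\left(-6 - 7\right) - M}{8} = \frac{-13 - M}{8} = - \frac{13}{8} - \frac{M}{8}$)
$\left(Q{\left(-3,l{\left(-2 \right)} \right)} + q{\left(J{\left(-5,3 \right)} \right)}\right)^{2} = \left(\left(- \frac{13}{8} - - \frac{3}{8}\right) + \frac{7 + 5}{2 + 5}\right)^{2} = \left(\left(- \frac{13}{8} + \frac{3}{8}\right) + \frac{1}{7} \cdot 12\right)^{2} = \left(- \frac{5}{4} + \frac{1}{7} \cdot 12\right)^{2} = \left(- \frac{5}{4} + \frac{12}{7}\right)^{2} = \left(\frac{13}{28}\right)^{2} = \frac{169}{784}$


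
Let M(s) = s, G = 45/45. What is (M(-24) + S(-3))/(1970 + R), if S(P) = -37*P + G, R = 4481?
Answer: 88/6451 ≈ 0.013641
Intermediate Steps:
G = 1 (G = 45*(1/45) = 1)
S(P) = 1 - 37*P (S(P) = -37*P + 1 = 1 - 37*P)
(M(-24) + S(-3))/(1970 + R) = (-24 + (1 - 37*(-3)))/(1970 + 4481) = (-24 + (1 + 111))/6451 = (-24 + 112)*(1/6451) = 88*(1/6451) = 88/6451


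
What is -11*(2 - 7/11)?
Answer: -15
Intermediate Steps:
-11*(2 - 7/11) = -11*15/11 = -15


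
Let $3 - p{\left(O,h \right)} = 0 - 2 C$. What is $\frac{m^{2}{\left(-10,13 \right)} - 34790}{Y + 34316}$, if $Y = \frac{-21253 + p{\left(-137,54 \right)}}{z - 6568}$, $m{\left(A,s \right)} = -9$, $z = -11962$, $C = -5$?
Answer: $- \frac{64315777}{63589674} \approx -1.0114$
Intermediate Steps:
$p{\left(O,h \right)} = -7$ ($p{\left(O,h \right)} = 3 - \left(0 - -10\right) = 3 - \left(0 + 10\right) = 3 - 10 = -7$)
$Y = \frac{2126}{1853}$ ($Y = \frac{-21253 - 7}{-11962 - 6568} = - \frac{21260}{-18530} = \left(-21260\right) \left(- \frac{1}{18530}\right) = \frac{2126}{1853} \approx 1.1473$)
$\frac{m^{2}{\left(-10,13 \right)} - 34790}{Y + 34316} = \frac{\left(-9\right)^{2} - 34790}{\frac{2126}{1853} + 34316} = \frac{81 - 34790}{\frac{63589674}{1853}} = \left(-34709\right) \frac{1853}{63589674} = - \frac{64315777}{63589674}$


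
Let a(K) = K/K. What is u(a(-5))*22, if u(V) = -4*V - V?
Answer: -110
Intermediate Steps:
a(K) = 1
u(V) = -5*V
u(a(-5))*22 = -5*1*22 = -5*22 = -110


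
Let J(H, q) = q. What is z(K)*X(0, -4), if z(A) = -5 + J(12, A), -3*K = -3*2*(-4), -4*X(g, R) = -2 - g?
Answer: -13/2 ≈ -6.5000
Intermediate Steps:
X(g, R) = ½ + g/4 (X(g, R) = -(-2 - g)/4 = ½ + g/4)
K = -8 (K = -(-3*2)*(-4)/3 = -(-2)*(-4) = -⅓*24 = -8)
z(A) = -5 + A
z(K)*X(0, -4) = (-5 - 8)*(½ + (¼)*0) = -13*(½ + 0) = -13*½ = -13/2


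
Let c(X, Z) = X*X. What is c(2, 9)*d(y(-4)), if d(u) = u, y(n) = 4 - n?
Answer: 32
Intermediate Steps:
c(X, Z) = X**2
c(2, 9)*d(y(-4)) = 2**2*(4 - 1*(-4)) = 4*(4 + 4) = 4*8 = 32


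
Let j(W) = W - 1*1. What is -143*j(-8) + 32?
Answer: 1319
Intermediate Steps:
j(W) = -1 + W (j(W) = W - 1 = -1 + W)
-143*j(-8) + 32 = -143*(-1 - 8) + 32 = -143*(-9) + 32 = 1287 + 32 = 1319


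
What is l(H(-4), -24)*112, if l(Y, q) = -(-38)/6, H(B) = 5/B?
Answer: 2128/3 ≈ 709.33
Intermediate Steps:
l(Y, q) = 19/3 (l(Y, q) = -(-38)/6 = -2*(-19/6) = 19/3)
l(H(-4), -24)*112 = (19/3)*112 = 2128/3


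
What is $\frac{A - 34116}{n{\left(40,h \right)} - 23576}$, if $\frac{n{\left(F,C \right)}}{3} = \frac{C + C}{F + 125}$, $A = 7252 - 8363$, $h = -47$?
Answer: $\frac{1937485}{1296774} \approx 1.4941$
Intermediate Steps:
$A = -1111$
$n{\left(F,C \right)} = \frac{6 C}{125 + F}$ ($n{\left(F,C \right)} = 3 \frac{C + C}{F + 125} = 3 \frac{2 C}{125 + F} = \frac{6 C}{125 + F}$)
$\frac{A - 34116}{n{\left(40,h \right)} - 23576} = \frac{-1111 - 34116}{6 \left(-47\right) \frac{1}{125 + 40} - 23576} = - \frac{35227}{6 \left(-47\right) \frac{1}{165} - 23576} = - \frac{35227}{- \frac{94}{55} - 23576} = - \frac{35227}{- \frac{1296774}{55}} = \left(-35227\right) \left(- \frac{55}{1296774}\right) = \frac{1937485}{1296774}$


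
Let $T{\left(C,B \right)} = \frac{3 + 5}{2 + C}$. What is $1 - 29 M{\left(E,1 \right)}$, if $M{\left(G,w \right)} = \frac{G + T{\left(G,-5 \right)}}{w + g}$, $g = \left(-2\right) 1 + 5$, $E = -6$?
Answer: $59$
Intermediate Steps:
$T{\left(C,B \right)} = \frac{8}{2 + C}$
$g = 3$ ($g = -2 + 5 = 3$)
$M{\left(G,w \right)} = \frac{G + \frac{8}{2 + G}}{3 + w}$ ($M{\left(G,w \right)} = \frac{G + \frac{8}{2 + G}}{w + 3} = \frac{G + \frac{8}{2 + G}}{3 + w}$)
$1 - 29 M{\left(E,1 \right)} = 1 - 29 \frac{8 - 6 \left(2 - 6\right)}{\left(2 - 6\right) \left(3 + 1\right)} = 1 - 29 \frac{8 - -24}{\left(-4\right) 4} = 1 - 29 \left(\left(- \frac{1}{4}\right) \frac{1}{4} \left(8 + 24\right)\right) = 1 - 29 \left(\left(- \frac{1}{4}\right) \frac{1}{4} \cdot 32\right) = 1 - -58 = 1 + 58 = 59$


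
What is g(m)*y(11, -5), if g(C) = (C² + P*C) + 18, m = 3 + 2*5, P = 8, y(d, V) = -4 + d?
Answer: 2037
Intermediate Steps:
m = 13 (m = 3 + 10 = 13)
g(C) = 18 + C² + 8*C (g(C) = (C² + 8*C) + 18 = 18 + C² + 8*C)
g(m)*y(11, -5) = (18 + 13² + 8*13)*(-4 + 11) = (18 + 169 + 104)*7 = 291*7 = 2037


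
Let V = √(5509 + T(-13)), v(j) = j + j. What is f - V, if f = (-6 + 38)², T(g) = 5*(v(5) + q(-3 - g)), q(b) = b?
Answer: 1024 - √5609 ≈ 949.11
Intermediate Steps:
v(j) = 2*j
T(g) = 35 - 5*g (T(g) = 5*(2*5 + (-3 - g)) = 5*(10 + (-3 - g)) = 5*(7 - g) = 35 - 5*g)
V = √5609 (V = √(5509 + (35 - 5*(-13))) = √(5509 + (35 + 65)) = √(5509 + 100) = √5609 ≈ 74.893)
f = 1024 (f = 32² = 1024)
f - V = 1024 - √5609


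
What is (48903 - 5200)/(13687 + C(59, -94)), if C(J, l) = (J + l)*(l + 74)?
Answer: 43703/14387 ≈ 3.0377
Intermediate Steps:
C(J, l) = (74 + l)*(J + l) (C(J, l) = (J + l)*(74 + l) = (74 + l)*(J + l))
(48903 - 5200)/(13687 + C(59, -94)) = (48903 - 5200)/(13687 + ((-94)**2 + 74*59 + 74*(-94) + 59*(-94))) = 43703/(13687 + (8836 + 4366 - 6956 - 5546)) = 43703/(13687 + 700) = 43703/14387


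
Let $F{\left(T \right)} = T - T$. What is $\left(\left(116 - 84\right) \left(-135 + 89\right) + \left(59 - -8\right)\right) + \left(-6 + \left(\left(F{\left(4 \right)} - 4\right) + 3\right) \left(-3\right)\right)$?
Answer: $-1408$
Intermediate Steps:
$F{\left(T \right)} = 0$
$\left(\left(116 - 84\right) \left(-135 + 89\right) + \left(59 - -8\right)\right) + \left(-6 + \left(\left(F{\left(4 \right)} - 4\right) + 3\right) \left(-3\right)\right) = \left(\left(116 - 84\right) \left(-135 + 89\right) + \left(59 - -8\right)\right) - \left(6 - \left(\left(0 - 4\right) + 3\right) \left(-3\right)\right) = \left(32 \left(-46\right) + \left(59 + 8\right)\right) - \left(6 - \left(-4 + 3\right) \left(-3\right)\right) = \left(-1472 + 67\right) - 3 = -1405 + \left(-6 + 3\right) = -1405 - 3 = -1408$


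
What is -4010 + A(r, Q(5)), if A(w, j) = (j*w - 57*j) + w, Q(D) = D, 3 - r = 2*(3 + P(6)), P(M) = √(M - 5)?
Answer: -4325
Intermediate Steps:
P(M) = √(-5 + M)
r = -5 (r = 3 - 2*(3 + √(-5 + 6)) = 3 - 2*(3 + √1) = 3 - 2*(3 + 1) = 3 - 2*4 = 3 - 1*8 = 3 - 8 = -5)
A(w, j) = w - 57*j + j*w (A(w, j) = (-57*j + j*w) + w = w - 57*j + j*w)
-4010 + A(r, Q(5)) = -4010 + (-5 - 57*5 + 5*(-5)) = -4010 + (-5 - 285 - 25) = -4010 - 315 = -4325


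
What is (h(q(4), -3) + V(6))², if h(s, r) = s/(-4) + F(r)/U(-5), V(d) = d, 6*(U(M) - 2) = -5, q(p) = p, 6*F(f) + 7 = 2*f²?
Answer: 2116/49 ≈ 43.184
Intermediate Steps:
F(f) = -7/6 + f²/3 (F(f) = -7/6 + (2*f²)/6 = -7/6 + f²/3)
U(M) = 7/6 (U(M) = 2 + (⅙)*(-5) = 2 - ⅚ = 7/6)
h(s, r) = -1 - s/4 + 2*r²/7 (h(s, r) = s/(-4) + (-7/6 + r²/3)/(7/6) = s*(-¼) + (-7/6 + r²/3)*(6/7) = -s/4 + (-1 + 2*r²/7) = -1 - s/4 + 2*r²/7)
(h(q(4), -3) + V(6))² = ((-1 - ¼*4 + (2/7)*(-3)²) + 6)² = ((-1 - 1 + (2/7)*9) + 6)² = ((-1 - 1 + 18/7) + 6)² = (4/7 + 6)² = (46/7)² = 2116/49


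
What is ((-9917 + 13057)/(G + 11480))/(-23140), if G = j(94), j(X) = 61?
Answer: -157/13352937 ≈ -1.1758e-5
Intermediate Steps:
G = 61
((-9917 + 13057)/(G + 11480))/(-23140) = ((-9917 + 13057)/(61 + 11480))/(-23140) = (3140/11541)*(-1/23140) = -157/13352937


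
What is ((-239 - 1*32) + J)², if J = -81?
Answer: 123904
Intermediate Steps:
((-239 - 1*32) + J)² = ((-239 - 1*32) - 81)² = ((-239 - 32) - 81)² = (-271 - 81)² = (-352)² = 123904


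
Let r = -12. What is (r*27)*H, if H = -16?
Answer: 5184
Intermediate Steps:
(r*27)*H = -12*27*(-16) = -324*(-16) = 5184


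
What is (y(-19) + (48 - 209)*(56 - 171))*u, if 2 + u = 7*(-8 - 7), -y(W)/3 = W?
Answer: -1987204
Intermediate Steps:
y(W) = -3*W
u = -107 (u = -2 + 7*(-8 - 7) = -2 + 7*(-15) = -2 - 105 = -107)
(y(-19) + (48 - 209)*(56 - 171))*u = (-3*(-19) + (48 - 209)*(56 - 171))*(-107) = (57 - 161*(-115))*(-107) = (57 + 18515)*(-107) = 18572*(-107) = -1987204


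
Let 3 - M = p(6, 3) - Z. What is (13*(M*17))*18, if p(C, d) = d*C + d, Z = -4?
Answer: -87516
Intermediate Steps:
p(C, d) = d + C*d (p(C, d) = C*d + d = d + C*d)
M = -22 (M = 3 - (3*(1 + 6) - 1*(-4)) = 3 - (3*7 + 4) = 3 - (21 + 4) = 3 - 1*25 = 3 - 25 = -22)
(13*(M*17))*18 = (13*(-22*17))*18 = (13*(-374))*18 = -4862*18 = -87516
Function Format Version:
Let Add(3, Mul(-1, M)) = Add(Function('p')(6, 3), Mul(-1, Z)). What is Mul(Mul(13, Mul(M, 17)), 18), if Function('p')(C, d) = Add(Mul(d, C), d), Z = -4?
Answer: -87516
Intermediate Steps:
Function('p')(C, d) = Add(d, Mul(C, d)) (Function('p')(C, d) = Add(Mul(C, d), d) = Add(d, Mul(C, d)))
M = -22 (M = Add(3, Mul(-1, Add(Mul(3, Add(1, 6)), Mul(-1, -4)))) = Add(3, Mul(-1, Add(Mul(3, 7), 4))) = Add(3, Mul(-1, Add(21, 4))) = Add(3, Mul(-1, 25)) = Add(3, -25) = -22)
Mul(Mul(13, Mul(M, 17)), 18) = Mul(Mul(13, Mul(-22, 17)), 18) = Mul(Mul(13, -374), 18) = Mul(-4862, 18) = -87516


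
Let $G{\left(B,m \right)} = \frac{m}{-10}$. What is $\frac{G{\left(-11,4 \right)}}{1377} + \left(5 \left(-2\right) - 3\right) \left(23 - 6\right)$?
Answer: $- \frac{1521587}{6885} \approx -221.0$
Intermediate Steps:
$G{\left(B,m \right)} = - \frac{m}{10}$ ($G{\left(B,m \right)} = m \left(- \frac{1}{10}\right) = - \frac{m}{10}$)
$\frac{G{\left(-11,4 \right)}}{1377} + \left(5 \left(-2\right) - 3\right) \left(23 - 6\right) = \frac{\left(- \frac{1}{10}\right) 4}{1377} + \left(5 \left(-2\right) - 3\right) \left(23 - 6\right) = \left(- \frac{2}{5}\right) \frac{1}{1377} + \left(-10 - 3\right) 17 = - \frac{2}{6885} - 221 = - \frac{1521587}{6885}$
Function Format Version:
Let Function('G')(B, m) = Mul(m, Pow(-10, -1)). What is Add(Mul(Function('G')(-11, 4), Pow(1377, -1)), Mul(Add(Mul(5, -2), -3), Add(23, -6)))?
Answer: Rational(-1521587, 6885) ≈ -221.00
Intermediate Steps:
Function('G')(B, m) = Mul(Rational(-1, 10), m) (Function('G')(B, m) = Mul(m, Rational(-1, 10)) = Mul(Rational(-1, 10), m))
Add(Mul(Function('G')(-11, 4), Pow(1377, -1)), Mul(Add(Mul(5, -2), -3), Add(23, -6))) = Add(Mul(Mul(Rational(-1, 10), 4), Pow(1377, -1)), Mul(Add(Mul(5, -2), -3), Add(23, -6))) = Add(Mul(Rational(-2, 5), Rational(1, 1377)), Mul(Add(-10, -3), 17)) = Add(Rational(-2, 6885), Mul(-13, 17)) = Add(Rational(-2, 6885), -221) = Rational(-1521587, 6885)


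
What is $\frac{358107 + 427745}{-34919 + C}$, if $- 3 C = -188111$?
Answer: $\frac{1178778}{41677} \approx 28.284$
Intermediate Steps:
$C = \frac{188111}{3}$ ($C = \left(- \frac{1}{3}\right) \left(-188111\right) = \frac{188111}{3} \approx 62704.0$)
$\frac{358107 + 427745}{-34919 + C} = \frac{358107 + 427745}{-34919 + \frac{188111}{3}} = \frac{785852}{\frac{83354}{3}} = 785852 \cdot \frac{3}{83354} = \frac{1178778}{41677}$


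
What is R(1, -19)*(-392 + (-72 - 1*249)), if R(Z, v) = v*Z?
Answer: 13547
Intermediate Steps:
R(Z, v) = Z*v
R(1, -19)*(-392 + (-72 - 1*249)) = (1*(-19))*(-392 + (-72 - 1*249)) = -19*(-392 + (-72 - 249)) = -19*(-392 - 321) = -19*(-713) = 13547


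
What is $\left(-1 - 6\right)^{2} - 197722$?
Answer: $-197673$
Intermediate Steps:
$\left(-1 - 6\right)^{2} - 197722 = \left(-7\right)^{2} - 197722 = 49 - 197722 = -197673$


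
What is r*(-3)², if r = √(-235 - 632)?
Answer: 153*I*√3 ≈ 265.0*I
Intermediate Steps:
r = 17*I*√3 (r = √(-867) = 17*I*√3 ≈ 29.445*I)
r*(-3)² = (17*I*√3)*(-3)² = (17*I*√3)*9 = 153*I*√3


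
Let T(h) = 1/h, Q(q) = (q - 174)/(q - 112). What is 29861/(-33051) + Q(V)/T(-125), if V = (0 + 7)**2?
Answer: -172767706/694071 ≈ -248.92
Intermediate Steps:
V = 49 (V = 7**2 = 49)
Q(q) = (-174 + q)/(-112 + q)
29861/(-33051) + Q(V)/T(-125) = 29861/(-33051) + ((-174 + 49)/(-112 + 49))/(1/(-125)) = 29861*(-1/33051) + (-125/(-63))/(-1/125) = -29861/33051 - 1/63*(-125)*(-125) = -29861/33051 + (125/63)*(-125) = -29861/33051 - 15625/63 = -172767706/694071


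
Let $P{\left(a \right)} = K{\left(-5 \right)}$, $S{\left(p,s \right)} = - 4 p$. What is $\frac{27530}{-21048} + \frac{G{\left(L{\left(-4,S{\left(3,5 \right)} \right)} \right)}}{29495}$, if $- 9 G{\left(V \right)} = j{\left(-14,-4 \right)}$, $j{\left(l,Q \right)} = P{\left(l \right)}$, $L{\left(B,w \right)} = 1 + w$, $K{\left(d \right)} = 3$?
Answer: $- \frac{135334061}{103468460} \approx -1.308$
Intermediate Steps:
$P{\left(a \right)} = 3$
$j{\left(l,Q \right)} = 3$
$G{\left(V \right)} = - \frac{1}{3}$ ($G{\left(V \right)} = \left(- \frac{1}{9}\right) 3 = - \frac{1}{3}$)
$\frac{27530}{-21048} + \frac{G{\left(L{\left(-4,S{\left(3,5 \right)} \right)} \right)}}{29495} = \frac{27530}{-21048} - \frac{1}{3 \cdot 29495} = 27530 \left(- \frac{1}{21048}\right) - \frac{1}{88485} = - \frac{13765}{10524} - \frac{1}{88485} = - \frac{135334061}{103468460}$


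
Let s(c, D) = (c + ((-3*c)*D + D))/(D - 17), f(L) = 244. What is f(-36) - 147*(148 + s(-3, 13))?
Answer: -67379/4 ≈ -16845.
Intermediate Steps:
s(c, D) = (D + c - 3*D*c)/(-17 + D) (s(c, D) = (c + (-3*D*c + D))/(-17 + D) = (c + (D - 3*D*c))/(-17 + D) = (D + c - 3*D*c)/(-17 + D))
f(-36) - 147*(148 + s(-3, 13)) = 244 - 147*(148 + (13 - 3 - 3*13*(-3))/(-17 + 13)) = 244 - 147*(148 + (13 - 3 + 117)/(-4)) = 244 - 147*(148 - 1/4*127) = 244 - 147*(148 - 127/4) = 244 - 147*465/4 = 244 - 1*68355/4 = 244 - 68355/4 = -67379/4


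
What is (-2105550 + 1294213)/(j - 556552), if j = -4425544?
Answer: 811337/4982096 ≈ 0.16285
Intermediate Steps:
(-2105550 + 1294213)/(j - 556552) = (-2105550 + 1294213)/(-4425544 - 556552) = -811337/(-4982096) = -811337*(-1/4982096) = 811337/4982096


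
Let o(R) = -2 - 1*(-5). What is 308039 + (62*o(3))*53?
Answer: 317897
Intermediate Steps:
o(R) = 3 (o(R) = -2 + 5 = 3)
308039 + (62*o(3))*53 = 308039 + (62*3)*53 = 308039 + 186*53 = 308039 + 9858 = 317897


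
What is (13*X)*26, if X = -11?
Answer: -3718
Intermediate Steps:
(13*X)*26 = (13*(-11))*26 = -143*26 = -3718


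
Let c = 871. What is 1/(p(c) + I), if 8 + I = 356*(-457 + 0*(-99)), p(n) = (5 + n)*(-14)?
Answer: -1/174964 ≈ -5.7155e-6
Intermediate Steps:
p(n) = -70 - 14*n
I = -162700 (I = -8 + 356*(-457 + 0*(-99)) = -8 + 356*(-457 + 0) = -8 + 356*(-457) = -8 - 162692 = -162700)
1/(p(c) + I) = 1/((-70 - 14*871) - 162700) = 1/((-70 - 12194) - 162700) = 1/(-12264 - 162700) = 1/(-174964) = -1/174964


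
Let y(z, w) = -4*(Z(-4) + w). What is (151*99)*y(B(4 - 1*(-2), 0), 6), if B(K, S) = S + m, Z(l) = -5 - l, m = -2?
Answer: -298980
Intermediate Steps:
B(K, S) = -2 + S (B(K, S) = S - 2 = -2 + S)
y(z, w) = 4 - 4*w (y(z, w) = -4*((-5 - 1*(-4)) + w) = -4*((-5 + 4) + w) = -4*(-1 + w) = 4 - 4*w)
(151*99)*y(B(4 - 1*(-2), 0), 6) = (151*99)*(4 - 4*6) = 14949*(4 - 24) = 14949*(-20) = -298980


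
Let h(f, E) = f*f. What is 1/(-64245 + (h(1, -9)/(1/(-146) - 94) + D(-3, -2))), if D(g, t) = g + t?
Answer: -13725/881831396 ≈ -1.5564e-5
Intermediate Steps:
h(f, E) = f²
1/(-64245 + (h(1, -9)/(1/(-146) - 94) + D(-3, -2))) = 1/(-64245 + (1²/(1/(-146) - 94) + (-3 - 2))) = 1/(-64245 + (1/(-1/146 - 94) - 5)) = 1/(-64245 + (1/(-13725/146) - 5)) = 1/(-64245 + (1*(-146/13725) - 5)) = 1/(-64245 + (-146/13725 - 5)) = 1/(-64245 - 68771/13725) = 1/(-881831396/13725) = -13725/881831396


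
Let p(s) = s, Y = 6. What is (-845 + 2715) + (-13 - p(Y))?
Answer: 1851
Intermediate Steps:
(-845 + 2715) + (-13 - p(Y)) = (-845 + 2715) + (-13 - 1*6) = 1870 + (-13 - 6) = 1870 - 19 = 1851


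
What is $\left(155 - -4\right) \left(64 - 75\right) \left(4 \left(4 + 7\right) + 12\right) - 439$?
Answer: $-98383$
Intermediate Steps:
$\left(155 - -4\right) \left(64 - 75\right) \left(4 \left(4 + 7\right) + 12\right) - 439 = \left(155 + 4\right) \left(- 11 \left(4 \cdot 11 + 12\right)\right) - 439 = 159 \left(- 11 \left(44 + 12\right)\right) - 439 = 159 \left(\left(-11\right) 56\right) - 439 = 159 \left(-616\right) - 439 = -97944 - 439 = -98383$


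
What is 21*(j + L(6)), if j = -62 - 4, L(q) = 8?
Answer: -1218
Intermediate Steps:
j = -66
21*(j + L(6)) = 21*(-66 + 8) = 21*(-58) = -1218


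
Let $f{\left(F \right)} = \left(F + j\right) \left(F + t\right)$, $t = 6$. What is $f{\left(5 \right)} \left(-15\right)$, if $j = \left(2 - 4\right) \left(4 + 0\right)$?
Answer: $495$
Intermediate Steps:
$j = -8$ ($j = \left(-2\right) 4 = -8$)
$f{\left(F \right)} = \left(-8 + F\right) \left(6 + F\right)$ ($f{\left(F \right)} = \left(F - 8\right) \left(F + 6\right) = \left(-8 + F\right) \left(6 + F\right)$)
$f{\left(5 \right)} \left(-15\right) = \left(-48 + 5^{2} - 10\right) \left(-15\right) = \left(-48 + 25 - 10\right) \left(-15\right) = \left(-33\right) \left(-15\right) = 495$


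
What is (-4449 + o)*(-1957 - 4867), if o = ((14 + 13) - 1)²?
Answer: 25746952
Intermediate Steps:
o = 676 (o = (27 - 1)² = 26² = 676)
(-4449 + o)*(-1957 - 4867) = (-4449 + 676)*(-1957 - 4867) = -3773*(-6824) = 25746952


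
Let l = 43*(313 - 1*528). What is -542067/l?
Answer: 542067/9245 ≈ 58.634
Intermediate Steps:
l = -9245 (l = 43*(313 - 528) = 43*(-215) = -9245)
-542067/l = -542067/(-9245) = -542067*(-1/9245) = 542067/9245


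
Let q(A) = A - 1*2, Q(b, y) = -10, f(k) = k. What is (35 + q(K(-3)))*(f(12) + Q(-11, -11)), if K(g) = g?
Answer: 60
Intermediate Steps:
q(A) = -2 + A (q(A) = A - 2 = -2 + A)
(35 + q(K(-3)))*(f(12) + Q(-11, -11)) = (35 + (-2 - 3))*(12 - 10) = (35 - 5)*2 = 30*2 = 60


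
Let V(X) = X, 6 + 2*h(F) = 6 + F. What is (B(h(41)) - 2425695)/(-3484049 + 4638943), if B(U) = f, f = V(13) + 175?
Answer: -2425507/1154894 ≈ -2.1002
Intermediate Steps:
h(F) = F/2 (h(F) = -3 + (6 + F)/2 = -3 + (3 + F/2) = F/2)
f = 188 (f = 13 + 175 = 188)
B(U) = 188
(B(h(41)) - 2425695)/(-3484049 + 4638943) = (188 - 2425695)/(-3484049 + 4638943) = -2425507/1154894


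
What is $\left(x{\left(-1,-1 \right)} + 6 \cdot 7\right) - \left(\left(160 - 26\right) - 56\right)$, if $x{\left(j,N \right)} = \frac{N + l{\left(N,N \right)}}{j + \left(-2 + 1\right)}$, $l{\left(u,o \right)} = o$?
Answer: $-35$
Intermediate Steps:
$x{\left(j,N \right)} = \frac{2 N}{-1 + j}$ ($x{\left(j,N \right)} = \frac{N + N}{j + \left(-2 + 1\right)} = \frac{2 N}{j - 1} = \frac{2 N}{-1 + j}$)
$\left(x{\left(-1,-1 \right)} + 6 \cdot 7\right) - \left(\left(160 - 26\right) - 56\right) = \left(2 \left(-1\right) \frac{1}{-1 - 1} + 6 \cdot 7\right) - \left(\left(160 - 26\right) - 56\right) = \left(2 \left(-1\right) \frac{1}{-2} + 42\right) - \left(134 - 56\right) = \left(2 \left(-1\right) \left(- \frac{1}{2}\right) + 42\right) - 78 = \left(1 + 42\right) - 78 = 43 - 78 = -35$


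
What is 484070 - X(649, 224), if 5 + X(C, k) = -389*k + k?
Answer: 570987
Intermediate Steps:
X(C, k) = -5 - 388*k (X(C, k) = -5 + (-389*k + k) = -5 - 388*k)
484070 - X(649, 224) = 484070 - (-5 - 388*224) = 484070 - (-5 - 86912) = 484070 - 1*(-86917) = 484070 + 86917 = 570987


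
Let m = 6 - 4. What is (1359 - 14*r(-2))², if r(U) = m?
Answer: 1771561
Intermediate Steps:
m = 2
r(U) = 2
(1359 - 14*r(-2))² = (1359 - 14*2)² = (1359 - 28)² = 1331² = 1771561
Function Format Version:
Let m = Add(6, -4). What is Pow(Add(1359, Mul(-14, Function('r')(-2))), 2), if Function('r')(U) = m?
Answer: 1771561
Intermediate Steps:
m = 2
Function('r')(U) = 2
Pow(Add(1359, Mul(-14, Function('r')(-2))), 2) = Pow(Add(1359, Mul(-14, 2)), 2) = Pow(Add(1359, -28), 2) = Pow(1331, 2) = 1771561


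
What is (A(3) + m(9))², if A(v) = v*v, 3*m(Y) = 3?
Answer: 100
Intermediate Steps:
m(Y) = 1 (m(Y) = (⅓)*3 = 1)
A(v) = v²
(A(3) + m(9))² = (3² + 1)² = (9 + 1)² = 10² = 100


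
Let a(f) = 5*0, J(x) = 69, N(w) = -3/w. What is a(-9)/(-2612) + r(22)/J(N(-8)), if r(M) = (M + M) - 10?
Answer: 34/69 ≈ 0.49275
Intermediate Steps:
r(M) = -10 + 2*M (r(M) = 2*M - 10 = -10 + 2*M)
a(f) = 0
a(-9)/(-2612) + r(22)/J(N(-8)) = 0/(-2612) + (-10 + 2*22)/69 = 0*(-1/2612) + (-10 + 44)*(1/69) = 0 + 34*(1/69) = 0 + 34/69 = 34/69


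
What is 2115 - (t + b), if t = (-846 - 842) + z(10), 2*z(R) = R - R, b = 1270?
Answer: 2533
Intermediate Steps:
z(R) = 0 (z(R) = (R - R)/2 = (1/2)*0 = 0)
t = -1688 (t = (-846 - 842) + 0 = -1688 + 0 = -1688)
2115 - (t + b) = 2115 - (-1688 + 1270) = 2115 - 1*(-418) = 2115 + 418 = 2533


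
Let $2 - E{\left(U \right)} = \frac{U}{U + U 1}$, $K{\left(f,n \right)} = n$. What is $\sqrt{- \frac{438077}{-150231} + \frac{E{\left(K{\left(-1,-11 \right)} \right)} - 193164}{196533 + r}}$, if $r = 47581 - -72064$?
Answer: $\frac{\sqrt{5200808639708098756383}}{47499737118} \approx 1.5183$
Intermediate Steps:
$r = 119645$ ($r = 47581 + 72064 = 119645$)
$E{\left(U \right)} = \frac{3}{2}$ ($E{\left(U \right)} = 2 - \frac{U}{U + U 1} = 2 - \frac{U}{U + U} = 2 - \frac{U}{2 U} = 2 - \frac{1}{2 U} U = 2 - \frac{1}{2} = \frac{3}{2}$)
$\sqrt{- \frac{438077}{-150231} + \frac{E{\left(K{\left(-1,-11 \right)} \right)} - 193164}{196533 + r}} = \sqrt{- \frac{438077}{-150231} + \frac{\frac{3}{2} - 193164}{196533 + 119645}} = \sqrt{\left(-438077\right) \left(- \frac{1}{150231}\right) - \frac{386325}{2 \cdot 316178}} = \sqrt{\frac{438077}{150231} - \frac{386325}{632356}} = \sqrt{\frac{218982628337}{94999474236}} = \frac{\sqrt{5200808639708098756383}}{47499737118}$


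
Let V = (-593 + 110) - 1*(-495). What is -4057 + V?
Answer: -4045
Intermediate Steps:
V = 12 (V = -483 + 495 = 12)
-4057 + V = -4057 + 12 = -4045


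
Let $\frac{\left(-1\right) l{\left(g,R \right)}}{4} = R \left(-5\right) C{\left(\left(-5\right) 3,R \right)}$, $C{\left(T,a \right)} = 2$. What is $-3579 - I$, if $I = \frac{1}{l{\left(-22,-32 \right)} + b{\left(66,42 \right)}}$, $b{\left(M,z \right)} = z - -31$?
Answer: $- \frac{4319852}{1207} \approx -3579.0$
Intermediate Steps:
$l{\left(g,R \right)} = 40 R$ ($l{\left(g,R \right)} = - 4 R \left(-5\right) 2 = - 4 - 5 R 2 = - 4 \left(- 10 R\right) = 40 R$)
$b{\left(M,z \right)} = 31 + z$ ($b{\left(M,z \right)} = z + 31 = 31 + z$)
$I = - \frac{1}{1207}$ ($I = \frac{1}{40 \left(-32\right) + \left(31 + 42\right)} = \frac{1}{-1280 + 73} = \frac{1}{-1207} = - \frac{1}{1207} \approx -0.0008285$)
$-3579 - I = -3579 - - \frac{1}{1207} = -3579 + \frac{1}{1207} = - \frac{4319852}{1207}$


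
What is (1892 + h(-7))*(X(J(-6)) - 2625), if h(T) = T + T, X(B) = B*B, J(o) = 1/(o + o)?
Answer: -118313687/24 ≈ -4.9297e+6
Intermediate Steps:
J(o) = 1/(2*o)
X(B) = B²
h(T) = 2*T
(1892 + h(-7))*(X(J(-6)) - 2625) = (1892 + 2*(-7))*(((½)/(-6))² - 2625) = (1892 - 14)*(((½)*(-⅙))² - 2625) = 1878*((-1/12)² - 2625) = 1878*(1/144 - 2625) = 1878*(-377999/144) = -118313687/24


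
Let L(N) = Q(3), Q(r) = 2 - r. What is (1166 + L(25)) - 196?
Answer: 969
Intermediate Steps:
L(N) = -1 (L(N) = 2 - 1*3 = 2 - 3 = -1)
(1166 + L(25)) - 196 = (1166 - 1) - 196 = 1165 - 196 = 969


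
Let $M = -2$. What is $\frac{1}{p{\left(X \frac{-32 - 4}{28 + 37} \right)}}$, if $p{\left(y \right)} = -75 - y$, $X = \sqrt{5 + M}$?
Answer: $- \frac{105625}{7920579} - \frac{260 \sqrt{3}}{2640193} \approx -0.013506$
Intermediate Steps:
$X = \sqrt{3}$ ($X = \sqrt{5 - 2} = \sqrt{3} \approx 1.732$)
$\frac{1}{p{\left(X \frac{-32 - 4}{28 + 37} \right)}} = \frac{1}{-75 - \sqrt{3} \frac{-32 - 4}{28 + 37}} = \frac{1}{-75 - \sqrt{3} \left(- \frac{36}{65}\right)} = \frac{1}{-75 - - \frac{36 \sqrt{3}}{65}} = \frac{1}{-75 + \frac{36 \sqrt{3}}{65}}$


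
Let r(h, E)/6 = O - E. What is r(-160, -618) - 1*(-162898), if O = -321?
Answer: 164680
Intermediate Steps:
r(h, E) = -1926 - 6*E (r(h, E) = 6*(-321 - E) = -1926 - 6*E)
r(-160, -618) - 1*(-162898) = (-1926 - 6*(-618)) - 1*(-162898) = (-1926 + 3708) + 162898 = 1782 + 162898 = 164680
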